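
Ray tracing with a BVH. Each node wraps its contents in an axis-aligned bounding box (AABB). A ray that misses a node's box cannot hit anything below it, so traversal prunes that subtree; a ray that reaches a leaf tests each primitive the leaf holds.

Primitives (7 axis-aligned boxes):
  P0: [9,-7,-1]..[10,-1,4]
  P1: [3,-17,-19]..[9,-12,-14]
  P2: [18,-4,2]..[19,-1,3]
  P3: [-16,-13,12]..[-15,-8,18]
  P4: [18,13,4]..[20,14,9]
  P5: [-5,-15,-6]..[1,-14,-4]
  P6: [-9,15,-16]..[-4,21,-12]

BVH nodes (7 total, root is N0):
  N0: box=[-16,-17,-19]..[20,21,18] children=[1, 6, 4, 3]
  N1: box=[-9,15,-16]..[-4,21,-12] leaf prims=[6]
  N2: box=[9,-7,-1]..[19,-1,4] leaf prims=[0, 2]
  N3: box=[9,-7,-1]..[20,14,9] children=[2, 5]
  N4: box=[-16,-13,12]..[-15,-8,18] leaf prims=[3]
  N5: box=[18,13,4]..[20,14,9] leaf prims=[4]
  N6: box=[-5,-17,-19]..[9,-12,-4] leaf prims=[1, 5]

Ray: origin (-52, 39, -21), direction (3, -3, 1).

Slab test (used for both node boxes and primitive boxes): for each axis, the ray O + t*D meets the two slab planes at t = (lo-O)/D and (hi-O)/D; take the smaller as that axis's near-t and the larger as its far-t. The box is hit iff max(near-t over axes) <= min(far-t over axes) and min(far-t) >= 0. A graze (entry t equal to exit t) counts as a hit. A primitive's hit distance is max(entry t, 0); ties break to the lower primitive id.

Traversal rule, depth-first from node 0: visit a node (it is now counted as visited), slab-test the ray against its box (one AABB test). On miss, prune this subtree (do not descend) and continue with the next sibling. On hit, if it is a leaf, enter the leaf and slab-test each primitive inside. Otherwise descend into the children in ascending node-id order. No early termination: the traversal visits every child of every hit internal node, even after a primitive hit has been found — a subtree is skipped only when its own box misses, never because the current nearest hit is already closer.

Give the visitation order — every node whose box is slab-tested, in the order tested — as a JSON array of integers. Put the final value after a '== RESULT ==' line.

Walk:
N0 x:[12,24] y:[6,56/3] z:[2,39] -> hit [12,56/3], descend [1, 3, 4, 6]
  N1 x:[43/3,16] y:[6,8] z:[5,9] -> miss, prune
  N3 x:[61/3,24] y:[25/3,46/3] z:[20,30] -> miss, prune
  N4 x:[12,37/3] y:[47/3,52/3] z:[33,39] -> miss, prune
  N6 x:[47/3,61/3] y:[17,56/3] z:[2,17] -> hit [17,17] leaf, test {P1(miss), P5(miss)}

5 AABB tests over nodes [0, 1, 3, 4, 6]; 1 leaf entered; closest miss.

== RESULT ==
[0, 1, 3, 4, 6]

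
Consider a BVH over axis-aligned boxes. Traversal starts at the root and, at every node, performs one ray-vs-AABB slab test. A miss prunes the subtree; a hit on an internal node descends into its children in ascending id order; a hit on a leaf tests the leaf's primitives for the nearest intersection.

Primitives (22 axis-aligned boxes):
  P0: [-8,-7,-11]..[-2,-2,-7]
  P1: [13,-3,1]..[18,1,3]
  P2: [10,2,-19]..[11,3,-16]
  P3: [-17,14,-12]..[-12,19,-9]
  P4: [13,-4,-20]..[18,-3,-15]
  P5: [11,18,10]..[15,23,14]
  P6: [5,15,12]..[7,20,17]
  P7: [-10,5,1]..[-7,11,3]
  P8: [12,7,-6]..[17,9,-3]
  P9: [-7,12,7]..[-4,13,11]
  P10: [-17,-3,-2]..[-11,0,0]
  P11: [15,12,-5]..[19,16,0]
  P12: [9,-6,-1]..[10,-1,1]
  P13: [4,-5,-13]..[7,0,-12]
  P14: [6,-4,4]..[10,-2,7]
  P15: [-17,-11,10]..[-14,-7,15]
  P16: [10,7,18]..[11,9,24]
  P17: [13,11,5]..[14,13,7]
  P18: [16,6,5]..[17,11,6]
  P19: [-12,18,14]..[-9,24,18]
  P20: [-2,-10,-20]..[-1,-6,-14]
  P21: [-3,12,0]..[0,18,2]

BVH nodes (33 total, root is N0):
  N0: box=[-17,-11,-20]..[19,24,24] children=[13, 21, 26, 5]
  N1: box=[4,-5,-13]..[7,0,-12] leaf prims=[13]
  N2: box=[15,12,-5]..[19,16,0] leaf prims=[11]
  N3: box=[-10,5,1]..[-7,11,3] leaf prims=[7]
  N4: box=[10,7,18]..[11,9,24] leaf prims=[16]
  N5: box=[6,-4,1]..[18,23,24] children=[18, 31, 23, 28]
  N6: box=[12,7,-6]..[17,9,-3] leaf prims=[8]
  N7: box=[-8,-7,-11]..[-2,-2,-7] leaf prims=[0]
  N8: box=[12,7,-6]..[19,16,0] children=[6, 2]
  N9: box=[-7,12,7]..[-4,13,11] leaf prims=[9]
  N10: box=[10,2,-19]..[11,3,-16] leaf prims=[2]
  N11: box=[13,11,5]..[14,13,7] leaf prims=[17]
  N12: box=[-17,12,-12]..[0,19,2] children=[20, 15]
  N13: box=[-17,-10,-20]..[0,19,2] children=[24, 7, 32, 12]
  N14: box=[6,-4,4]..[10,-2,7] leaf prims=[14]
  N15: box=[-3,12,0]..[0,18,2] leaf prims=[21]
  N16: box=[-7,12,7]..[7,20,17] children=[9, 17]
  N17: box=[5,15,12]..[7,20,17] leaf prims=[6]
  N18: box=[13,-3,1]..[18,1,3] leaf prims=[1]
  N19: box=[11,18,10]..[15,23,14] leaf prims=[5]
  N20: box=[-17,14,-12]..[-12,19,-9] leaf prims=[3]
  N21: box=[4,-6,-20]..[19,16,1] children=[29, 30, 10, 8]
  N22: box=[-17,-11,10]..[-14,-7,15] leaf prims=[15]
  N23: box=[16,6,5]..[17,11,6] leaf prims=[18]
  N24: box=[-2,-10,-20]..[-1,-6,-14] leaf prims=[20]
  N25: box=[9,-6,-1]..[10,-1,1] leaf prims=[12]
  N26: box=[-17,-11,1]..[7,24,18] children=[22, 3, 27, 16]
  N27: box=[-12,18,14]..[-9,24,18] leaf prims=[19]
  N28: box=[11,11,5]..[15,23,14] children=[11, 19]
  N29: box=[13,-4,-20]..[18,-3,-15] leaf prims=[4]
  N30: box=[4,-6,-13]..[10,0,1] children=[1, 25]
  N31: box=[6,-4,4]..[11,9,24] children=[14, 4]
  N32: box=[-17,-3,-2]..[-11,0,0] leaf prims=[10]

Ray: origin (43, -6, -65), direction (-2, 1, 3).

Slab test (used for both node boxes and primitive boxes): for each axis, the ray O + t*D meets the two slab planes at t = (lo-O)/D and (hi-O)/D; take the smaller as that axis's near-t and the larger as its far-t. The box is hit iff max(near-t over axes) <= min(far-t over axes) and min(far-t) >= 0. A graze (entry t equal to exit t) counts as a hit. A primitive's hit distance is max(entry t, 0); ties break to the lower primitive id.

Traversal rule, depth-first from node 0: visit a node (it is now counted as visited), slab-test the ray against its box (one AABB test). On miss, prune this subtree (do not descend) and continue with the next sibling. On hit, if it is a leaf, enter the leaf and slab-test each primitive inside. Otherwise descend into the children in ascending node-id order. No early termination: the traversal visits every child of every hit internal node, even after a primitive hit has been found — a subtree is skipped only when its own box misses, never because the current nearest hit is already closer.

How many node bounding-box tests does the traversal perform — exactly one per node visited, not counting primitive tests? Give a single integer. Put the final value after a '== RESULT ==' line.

Trace the traversal:
N0 x:[12,30] y:[-5,30] z:[15,89/3] -> hit [15,89/3], descend [5, 13, 21, 26]
  N5 x:[25/2,37/2] y:[2,29] z:[22,89/3] -> miss, prune
  N13 x:[43/2,30] y:[-4,25] z:[15,67/3] -> hit [43/2,67/3], descend [7, 12, 24, 32]
    N7 x:[45/2,51/2] y:[-1,4] z:[18,58/3] -> miss, prune
    N12 x:[43/2,30] y:[18,25] z:[53/3,67/3] -> hit [43/2,67/3], descend [15, 20]
      N15 x:[43/2,23] y:[18,24] z:[65/3,67/3] -> hit [65/3,67/3] leaf, test {P21@t=65/3}
      N20 x:[55/2,30] y:[20,25] z:[53/3,56/3] -> miss, prune
    N24 x:[22,45/2] y:[-4,0] z:[15,17] -> miss, prune
    N32 x:[27,30] y:[3,6] z:[21,65/3] -> miss, prune
  N21 x:[12,39/2] y:[0,22] z:[15,22] -> hit [15,39/2], descend [8, 10, 29, 30]
    N8 x:[12,31/2] y:[13,22] z:[59/3,65/3] -> miss, prune
    N10 x:[16,33/2] y:[8,9] z:[46/3,49/3] -> miss, prune
    N29 x:[25/2,15] y:[2,3] z:[15,50/3] -> miss, prune
    N30 x:[33/2,39/2] y:[0,6] z:[52/3,22] -> miss, prune
  N26 x:[18,30] y:[-5,30] z:[22,83/3] -> hit [22,83/3], descend [3, 16, 22, 27]
    N3 x:[25,53/2] y:[11,17] z:[22,68/3] -> miss, prune
    N16 x:[18,25] y:[18,26] z:[24,82/3] -> hit [24,25], descend [9, 17]
      N9 x:[47/2,25] y:[18,19] z:[24,76/3] -> miss, prune
      N17 x:[18,19] y:[21,26] z:[77/3,82/3] -> miss, prune
    N22 x:[57/2,30] y:[-5,-1] z:[25,80/3] -> miss, prune
    N27 x:[26,55/2] y:[24,30] z:[79/3,83/3] -> hit [79/3,55/2] leaf, test {P19@t=79/3}

Summary -> nodes [0, 5, 13, 7, 12, 15, 20, 24, 32, 21, 8, 10, 29, 30, 26, 3, 16, 9, 17, 22, 27]; box-tests=21; leaf-entries=2; first=P21

== RESULT ==
21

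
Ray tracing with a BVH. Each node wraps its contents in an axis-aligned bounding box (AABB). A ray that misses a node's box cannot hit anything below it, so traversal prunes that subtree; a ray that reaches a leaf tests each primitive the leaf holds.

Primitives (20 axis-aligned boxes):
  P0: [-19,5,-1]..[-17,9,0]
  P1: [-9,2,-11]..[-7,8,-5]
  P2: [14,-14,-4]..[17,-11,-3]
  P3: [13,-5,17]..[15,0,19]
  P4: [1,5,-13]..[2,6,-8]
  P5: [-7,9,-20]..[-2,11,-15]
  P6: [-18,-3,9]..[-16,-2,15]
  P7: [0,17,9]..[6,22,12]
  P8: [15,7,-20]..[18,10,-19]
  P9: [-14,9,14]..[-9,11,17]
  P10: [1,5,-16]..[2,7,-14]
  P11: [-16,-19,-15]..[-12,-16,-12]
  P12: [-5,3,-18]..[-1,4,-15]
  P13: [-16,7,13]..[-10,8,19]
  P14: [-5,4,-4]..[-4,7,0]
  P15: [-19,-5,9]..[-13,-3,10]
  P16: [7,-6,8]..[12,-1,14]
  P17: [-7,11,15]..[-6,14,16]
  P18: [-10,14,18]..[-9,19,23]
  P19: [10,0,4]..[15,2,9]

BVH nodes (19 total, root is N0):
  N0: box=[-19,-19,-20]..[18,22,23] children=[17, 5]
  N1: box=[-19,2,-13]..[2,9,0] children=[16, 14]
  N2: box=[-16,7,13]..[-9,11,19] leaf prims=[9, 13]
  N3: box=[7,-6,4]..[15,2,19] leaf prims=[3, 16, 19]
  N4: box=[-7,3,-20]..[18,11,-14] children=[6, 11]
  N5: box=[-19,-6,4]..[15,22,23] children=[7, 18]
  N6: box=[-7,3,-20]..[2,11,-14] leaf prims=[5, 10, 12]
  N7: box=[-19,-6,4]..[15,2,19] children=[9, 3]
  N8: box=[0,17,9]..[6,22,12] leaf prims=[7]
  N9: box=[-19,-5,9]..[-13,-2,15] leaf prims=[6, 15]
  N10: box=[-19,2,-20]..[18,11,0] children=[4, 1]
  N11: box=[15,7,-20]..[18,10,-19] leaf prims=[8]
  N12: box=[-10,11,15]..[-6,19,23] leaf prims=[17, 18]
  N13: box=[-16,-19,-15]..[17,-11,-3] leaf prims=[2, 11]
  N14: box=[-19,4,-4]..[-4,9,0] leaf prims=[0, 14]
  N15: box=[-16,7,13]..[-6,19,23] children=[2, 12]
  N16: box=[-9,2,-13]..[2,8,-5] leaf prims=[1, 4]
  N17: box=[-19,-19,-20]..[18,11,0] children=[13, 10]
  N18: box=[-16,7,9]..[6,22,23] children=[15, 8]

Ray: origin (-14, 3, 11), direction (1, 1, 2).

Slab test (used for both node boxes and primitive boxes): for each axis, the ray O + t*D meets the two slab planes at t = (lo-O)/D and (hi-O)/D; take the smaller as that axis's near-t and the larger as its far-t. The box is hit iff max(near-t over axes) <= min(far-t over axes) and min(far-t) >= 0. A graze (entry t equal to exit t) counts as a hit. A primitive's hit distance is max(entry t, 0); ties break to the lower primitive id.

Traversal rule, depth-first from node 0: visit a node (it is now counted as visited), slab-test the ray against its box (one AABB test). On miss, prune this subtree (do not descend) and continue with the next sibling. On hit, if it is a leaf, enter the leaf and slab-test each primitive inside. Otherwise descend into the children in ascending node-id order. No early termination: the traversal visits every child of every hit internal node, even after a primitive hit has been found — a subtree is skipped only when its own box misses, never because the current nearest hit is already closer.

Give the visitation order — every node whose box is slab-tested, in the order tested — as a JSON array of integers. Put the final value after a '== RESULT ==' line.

Trace the traversal:
N0 x:[-5,32] y:[-22,19] z:[-31/2,6] -> hit [-5,6], descend [5, 17]
  N5 x:[-5,29] y:[-9,19] z:[-7/2,6] -> hit [-7/2,6], descend [7, 18]
    N7 x:[-5,29] y:[-9,-1] z:[-7/2,4] -> miss, prune
    N18 x:[-2,20] y:[4,19] z:[-1,6] -> hit [4,6], descend [8, 15]
      N8 x:[14,20] y:[14,19] z:[-1,1/2] -> miss, prune
      N15 x:[-2,8] y:[4,16] z:[1,6] -> hit [4,6], descend [2, 12]
        N2 x:[-2,5] y:[4,8] z:[1,4] -> hit [4,4] leaf, test {P9(miss), P13@t=4}
        N12 x:[4,8] y:[8,16] z:[2,6] -> miss, prune
  N17 x:[-5,32] y:[-22,8] z:[-31/2,-11/2] -> miss, prune

9 AABB tests over nodes [0, 5, 7, 18, 8, 15, 2, 12, 17]; 1 leaf entered; closest P13.

== RESULT ==
[0, 5, 7, 18, 8, 15, 2, 12, 17]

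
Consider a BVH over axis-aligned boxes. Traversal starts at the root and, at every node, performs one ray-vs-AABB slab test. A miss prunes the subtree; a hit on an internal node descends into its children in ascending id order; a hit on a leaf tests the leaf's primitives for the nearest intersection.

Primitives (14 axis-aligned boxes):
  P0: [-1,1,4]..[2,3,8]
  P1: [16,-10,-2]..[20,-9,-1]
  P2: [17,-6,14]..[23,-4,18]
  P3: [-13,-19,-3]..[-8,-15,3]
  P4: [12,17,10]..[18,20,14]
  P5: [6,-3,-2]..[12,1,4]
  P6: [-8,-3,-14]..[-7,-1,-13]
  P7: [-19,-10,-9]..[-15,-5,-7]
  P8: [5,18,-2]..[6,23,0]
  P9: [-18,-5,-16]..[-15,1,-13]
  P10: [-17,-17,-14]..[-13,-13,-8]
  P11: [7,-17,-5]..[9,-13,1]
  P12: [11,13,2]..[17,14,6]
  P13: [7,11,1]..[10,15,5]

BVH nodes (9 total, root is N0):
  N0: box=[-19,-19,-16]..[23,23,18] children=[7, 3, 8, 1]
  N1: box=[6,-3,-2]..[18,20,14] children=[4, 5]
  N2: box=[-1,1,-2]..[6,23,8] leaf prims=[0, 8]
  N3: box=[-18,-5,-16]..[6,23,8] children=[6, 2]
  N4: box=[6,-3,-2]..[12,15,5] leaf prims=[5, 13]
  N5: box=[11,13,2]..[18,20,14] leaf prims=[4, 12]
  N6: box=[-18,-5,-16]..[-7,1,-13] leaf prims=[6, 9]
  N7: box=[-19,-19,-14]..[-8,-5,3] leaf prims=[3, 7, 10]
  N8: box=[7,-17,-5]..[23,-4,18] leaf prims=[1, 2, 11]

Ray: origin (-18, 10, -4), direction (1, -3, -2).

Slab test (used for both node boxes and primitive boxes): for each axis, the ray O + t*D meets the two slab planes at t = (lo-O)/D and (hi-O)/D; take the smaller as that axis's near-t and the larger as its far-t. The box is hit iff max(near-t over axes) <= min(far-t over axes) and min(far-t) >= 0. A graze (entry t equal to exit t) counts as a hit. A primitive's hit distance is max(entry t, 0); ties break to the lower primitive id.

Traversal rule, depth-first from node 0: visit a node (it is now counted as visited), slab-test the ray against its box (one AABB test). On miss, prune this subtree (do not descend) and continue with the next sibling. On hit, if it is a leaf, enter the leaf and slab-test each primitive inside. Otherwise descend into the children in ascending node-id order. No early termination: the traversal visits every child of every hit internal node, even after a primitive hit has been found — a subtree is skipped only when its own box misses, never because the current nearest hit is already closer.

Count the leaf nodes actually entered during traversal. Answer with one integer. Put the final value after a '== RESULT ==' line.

Walk:
N0 x:[-1,41] y:[-13/3,29/3] z:[-11,6] -> hit [-1,6], descend [1, 3, 7, 8]
  N1 x:[24,36] y:[-10/3,13/3] z:[-9,-1] -> miss, prune
  N3 x:[0,24] y:[-13/3,5] z:[-6,6] -> hit [0,5], descend [2, 6]
    N2 x:[17,24] y:[-13/3,3] z:[-6,-1] -> miss, prune
    N6 x:[0,11] y:[3,5] z:[9/2,6] -> hit [9/2,5] leaf, test {P6(miss), P9(miss)}
  N7 x:[-1,10] y:[5,29/3] z:[-7/2,5] -> hit [5,5] leaf, test {P3(miss), P7(miss), P10(miss)}
  N8 x:[25,41] y:[14/3,9] z:[-11,1/2] -> miss, prune

Summary -> nodes [0, 1, 3, 2, 6, 7, 8]; box-tests=7; leaf-entries=2; first=miss

== RESULT ==
2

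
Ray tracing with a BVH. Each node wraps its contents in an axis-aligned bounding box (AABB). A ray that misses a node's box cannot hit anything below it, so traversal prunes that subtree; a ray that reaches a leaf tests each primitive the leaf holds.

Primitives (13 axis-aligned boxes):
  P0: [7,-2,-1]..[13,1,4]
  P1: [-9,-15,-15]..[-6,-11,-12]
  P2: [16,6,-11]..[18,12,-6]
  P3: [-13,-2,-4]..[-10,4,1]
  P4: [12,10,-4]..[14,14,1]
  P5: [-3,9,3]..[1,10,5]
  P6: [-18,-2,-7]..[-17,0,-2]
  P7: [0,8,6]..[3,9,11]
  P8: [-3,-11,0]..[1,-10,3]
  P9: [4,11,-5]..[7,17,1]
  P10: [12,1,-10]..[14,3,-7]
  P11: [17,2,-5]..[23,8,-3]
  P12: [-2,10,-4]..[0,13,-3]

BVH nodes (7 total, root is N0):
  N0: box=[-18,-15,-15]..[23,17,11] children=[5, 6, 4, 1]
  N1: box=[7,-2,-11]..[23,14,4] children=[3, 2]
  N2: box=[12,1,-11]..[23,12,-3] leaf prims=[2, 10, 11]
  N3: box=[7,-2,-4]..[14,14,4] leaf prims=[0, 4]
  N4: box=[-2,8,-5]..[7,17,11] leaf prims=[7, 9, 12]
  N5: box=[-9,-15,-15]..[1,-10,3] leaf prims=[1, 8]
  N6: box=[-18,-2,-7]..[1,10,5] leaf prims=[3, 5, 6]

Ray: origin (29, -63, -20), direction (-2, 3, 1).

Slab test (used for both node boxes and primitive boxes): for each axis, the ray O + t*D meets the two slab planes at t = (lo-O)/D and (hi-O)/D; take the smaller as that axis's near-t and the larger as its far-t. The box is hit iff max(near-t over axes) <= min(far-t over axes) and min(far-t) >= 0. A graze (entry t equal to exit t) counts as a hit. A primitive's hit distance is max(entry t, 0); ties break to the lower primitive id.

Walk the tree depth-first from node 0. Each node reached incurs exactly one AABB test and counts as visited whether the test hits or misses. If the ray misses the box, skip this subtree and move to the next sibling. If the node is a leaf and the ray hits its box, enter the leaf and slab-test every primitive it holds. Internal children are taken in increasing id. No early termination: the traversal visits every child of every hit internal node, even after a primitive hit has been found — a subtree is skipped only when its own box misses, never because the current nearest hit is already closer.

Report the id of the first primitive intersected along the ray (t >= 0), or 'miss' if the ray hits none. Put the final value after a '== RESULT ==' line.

Walk:
N0 x:[3,47/2] y:[16,80/3] z:[5,31] -> hit [16,47/2], descend [1, 4, 5, 6]
  N1 x:[3,11] y:[61/3,77/3] z:[9,24] -> miss, prune
  N4 x:[11,31/2] y:[71/3,80/3] z:[15,31] -> miss, prune
  N5 x:[14,19] y:[16,53/3] z:[5,23] -> hit [16,53/3] leaf, test {P1(miss), P8(miss)}
  N6 x:[14,47/2] y:[61/3,73/3] z:[13,25] -> hit [61/3,47/2] leaf, test {P3@t=61/3, P5(miss), P6(miss)}

order=[0, 1, 4, 5, 6]  |boxes|=5  |leaves|=2  hit=P3

== RESULT ==
3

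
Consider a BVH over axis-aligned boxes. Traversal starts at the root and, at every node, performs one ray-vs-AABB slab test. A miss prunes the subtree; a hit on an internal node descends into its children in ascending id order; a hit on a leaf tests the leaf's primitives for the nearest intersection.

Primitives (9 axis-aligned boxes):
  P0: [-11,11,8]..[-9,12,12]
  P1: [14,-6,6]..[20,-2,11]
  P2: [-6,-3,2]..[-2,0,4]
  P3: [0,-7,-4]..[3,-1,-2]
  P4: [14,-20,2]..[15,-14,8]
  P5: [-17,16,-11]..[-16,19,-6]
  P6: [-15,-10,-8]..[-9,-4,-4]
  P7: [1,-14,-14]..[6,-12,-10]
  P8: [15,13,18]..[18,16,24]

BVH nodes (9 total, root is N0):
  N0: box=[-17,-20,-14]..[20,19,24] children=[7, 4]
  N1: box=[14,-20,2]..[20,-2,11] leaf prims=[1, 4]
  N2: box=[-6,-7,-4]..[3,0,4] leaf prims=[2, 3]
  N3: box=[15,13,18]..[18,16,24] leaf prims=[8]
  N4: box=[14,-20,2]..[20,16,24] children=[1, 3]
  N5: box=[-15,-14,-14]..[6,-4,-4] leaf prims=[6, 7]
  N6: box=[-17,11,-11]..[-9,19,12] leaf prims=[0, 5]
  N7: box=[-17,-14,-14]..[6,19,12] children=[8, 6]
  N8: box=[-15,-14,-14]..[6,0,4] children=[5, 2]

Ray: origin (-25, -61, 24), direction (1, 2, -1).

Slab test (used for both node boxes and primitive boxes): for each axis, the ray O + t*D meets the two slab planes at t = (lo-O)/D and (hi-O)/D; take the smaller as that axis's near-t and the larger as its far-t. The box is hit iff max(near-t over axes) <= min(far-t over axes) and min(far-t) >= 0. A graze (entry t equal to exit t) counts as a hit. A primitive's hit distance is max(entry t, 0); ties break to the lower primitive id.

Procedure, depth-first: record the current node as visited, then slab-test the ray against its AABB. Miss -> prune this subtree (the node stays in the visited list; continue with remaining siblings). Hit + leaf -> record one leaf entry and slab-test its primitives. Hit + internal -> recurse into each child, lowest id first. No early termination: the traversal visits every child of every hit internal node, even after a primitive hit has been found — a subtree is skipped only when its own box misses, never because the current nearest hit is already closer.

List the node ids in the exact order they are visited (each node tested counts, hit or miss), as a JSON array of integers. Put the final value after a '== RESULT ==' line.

Trace the traversal:
N0 x:[8,45] y:[41/2,40] z:[0,38] -> hit [41/2,38], descend [4, 7]
  N4 x:[39,45] y:[41/2,77/2] z:[0,22] -> miss, prune
  N7 x:[8,31] y:[47/2,40] z:[12,38] -> hit [47/2,31], descend [6, 8]
    N6 x:[8,16] y:[36,40] z:[12,35] -> miss, prune
    N8 x:[10,31] y:[47/2,61/2] z:[20,38] -> hit [47/2,61/2], descend [2, 5]
      N2 x:[19,28] y:[27,61/2] z:[20,28] -> hit [27,28] leaf, test {P2(miss), P3@t=27}
      N5 x:[10,31] y:[47/2,57/2] z:[28,38] -> hit [28,57/2] leaf, test {P6(miss), P7(miss)}

Visited [0, 4, 7, 6, 8, 2, 5]. Tests: 7 box, 2 leaf. Nearest: P3.

== RESULT ==
[0, 4, 7, 6, 8, 2, 5]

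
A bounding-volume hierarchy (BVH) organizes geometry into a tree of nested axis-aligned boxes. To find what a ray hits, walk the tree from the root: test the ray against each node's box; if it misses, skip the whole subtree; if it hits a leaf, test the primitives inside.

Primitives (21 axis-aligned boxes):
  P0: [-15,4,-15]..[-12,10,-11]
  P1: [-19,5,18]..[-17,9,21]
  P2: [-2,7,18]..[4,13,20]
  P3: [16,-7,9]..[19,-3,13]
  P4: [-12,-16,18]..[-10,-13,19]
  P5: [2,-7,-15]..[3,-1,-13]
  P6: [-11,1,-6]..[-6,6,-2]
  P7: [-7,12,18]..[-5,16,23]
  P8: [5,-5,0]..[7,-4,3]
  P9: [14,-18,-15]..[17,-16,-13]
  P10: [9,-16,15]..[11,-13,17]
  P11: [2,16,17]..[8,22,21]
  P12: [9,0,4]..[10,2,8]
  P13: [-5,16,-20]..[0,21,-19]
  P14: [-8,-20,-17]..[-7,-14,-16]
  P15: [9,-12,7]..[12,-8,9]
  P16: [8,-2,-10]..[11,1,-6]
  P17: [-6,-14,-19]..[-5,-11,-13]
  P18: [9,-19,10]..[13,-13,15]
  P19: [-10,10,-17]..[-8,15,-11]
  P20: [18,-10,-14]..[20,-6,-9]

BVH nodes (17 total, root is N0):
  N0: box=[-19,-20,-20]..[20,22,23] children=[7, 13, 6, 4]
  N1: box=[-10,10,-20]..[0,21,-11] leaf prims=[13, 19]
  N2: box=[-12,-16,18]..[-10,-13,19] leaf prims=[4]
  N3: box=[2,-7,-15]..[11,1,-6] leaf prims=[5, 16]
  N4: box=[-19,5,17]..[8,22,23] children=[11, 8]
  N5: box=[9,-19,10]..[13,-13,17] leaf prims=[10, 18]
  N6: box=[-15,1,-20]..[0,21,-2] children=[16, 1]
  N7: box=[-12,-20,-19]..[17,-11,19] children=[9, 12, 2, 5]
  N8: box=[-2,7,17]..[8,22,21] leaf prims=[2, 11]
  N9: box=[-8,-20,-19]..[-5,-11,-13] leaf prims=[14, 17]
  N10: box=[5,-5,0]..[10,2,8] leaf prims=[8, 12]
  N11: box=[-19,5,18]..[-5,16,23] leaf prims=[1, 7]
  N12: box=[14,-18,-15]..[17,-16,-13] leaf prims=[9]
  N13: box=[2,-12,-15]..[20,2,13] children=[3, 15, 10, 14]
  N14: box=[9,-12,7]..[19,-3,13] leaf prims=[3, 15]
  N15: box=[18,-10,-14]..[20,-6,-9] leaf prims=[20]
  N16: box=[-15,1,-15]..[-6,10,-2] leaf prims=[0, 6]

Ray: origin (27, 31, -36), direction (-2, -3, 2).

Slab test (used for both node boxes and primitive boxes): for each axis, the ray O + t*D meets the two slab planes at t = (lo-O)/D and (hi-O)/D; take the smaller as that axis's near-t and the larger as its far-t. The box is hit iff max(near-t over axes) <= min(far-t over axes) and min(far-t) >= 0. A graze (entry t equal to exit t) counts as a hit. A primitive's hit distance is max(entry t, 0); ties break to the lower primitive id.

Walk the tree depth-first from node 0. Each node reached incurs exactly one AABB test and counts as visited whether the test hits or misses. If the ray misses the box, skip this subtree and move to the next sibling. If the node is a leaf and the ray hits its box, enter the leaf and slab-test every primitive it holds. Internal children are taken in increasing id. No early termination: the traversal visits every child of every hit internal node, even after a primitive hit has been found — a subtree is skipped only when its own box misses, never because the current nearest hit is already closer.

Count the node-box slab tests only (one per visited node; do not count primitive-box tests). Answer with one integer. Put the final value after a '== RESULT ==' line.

Traverse from the root:
N0 x:[7/2,23] y:[3,17] z:[8,59/2] -> hit [8,17], descend [4, 6, 7, 13]
  N4 x:[19/2,23] y:[3,26/3] z:[53/2,59/2] -> miss, prune
  N6 x:[27/2,21] y:[10/3,10] z:[8,17] -> miss, prune
  N7 x:[5,39/2] y:[14,17] z:[17/2,55/2] -> hit [14,17], descend [2, 5, 9, 12]
    N2 x:[37/2,39/2] y:[44/3,47/3] z:[27,55/2] -> miss, prune
    N5 x:[7,9] y:[44/3,50/3] z:[23,53/2] -> miss, prune
    N9 x:[16,35/2] y:[14,17] z:[17/2,23/2] -> miss, prune
    N12 x:[5,13/2] y:[47/3,49/3] z:[21/2,23/2] -> miss, prune
  N13 x:[7/2,25/2] y:[29/3,43/3] z:[21/2,49/2] -> hit [21/2,25/2], descend [3, 10, 14, 15]
    N3 x:[8,25/2] y:[10,38/3] z:[21/2,15] -> hit [21/2,25/2] leaf, test {P5(miss), P16(miss)}
    N10 x:[17/2,11] y:[29/3,12] z:[18,22] -> miss, prune
    N14 x:[4,9] y:[34/3,43/3] z:[43/2,49/2] -> miss, prune
    N15 x:[7/2,9/2] y:[37/3,41/3] z:[11,27/2] -> miss, prune

Summary -> nodes [0, 4, 6, 7, 2, 5, 9, 12, 13, 3, 10, 14, 15]; box-tests=13; leaf-entries=1; first=miss

== RESULT ==
13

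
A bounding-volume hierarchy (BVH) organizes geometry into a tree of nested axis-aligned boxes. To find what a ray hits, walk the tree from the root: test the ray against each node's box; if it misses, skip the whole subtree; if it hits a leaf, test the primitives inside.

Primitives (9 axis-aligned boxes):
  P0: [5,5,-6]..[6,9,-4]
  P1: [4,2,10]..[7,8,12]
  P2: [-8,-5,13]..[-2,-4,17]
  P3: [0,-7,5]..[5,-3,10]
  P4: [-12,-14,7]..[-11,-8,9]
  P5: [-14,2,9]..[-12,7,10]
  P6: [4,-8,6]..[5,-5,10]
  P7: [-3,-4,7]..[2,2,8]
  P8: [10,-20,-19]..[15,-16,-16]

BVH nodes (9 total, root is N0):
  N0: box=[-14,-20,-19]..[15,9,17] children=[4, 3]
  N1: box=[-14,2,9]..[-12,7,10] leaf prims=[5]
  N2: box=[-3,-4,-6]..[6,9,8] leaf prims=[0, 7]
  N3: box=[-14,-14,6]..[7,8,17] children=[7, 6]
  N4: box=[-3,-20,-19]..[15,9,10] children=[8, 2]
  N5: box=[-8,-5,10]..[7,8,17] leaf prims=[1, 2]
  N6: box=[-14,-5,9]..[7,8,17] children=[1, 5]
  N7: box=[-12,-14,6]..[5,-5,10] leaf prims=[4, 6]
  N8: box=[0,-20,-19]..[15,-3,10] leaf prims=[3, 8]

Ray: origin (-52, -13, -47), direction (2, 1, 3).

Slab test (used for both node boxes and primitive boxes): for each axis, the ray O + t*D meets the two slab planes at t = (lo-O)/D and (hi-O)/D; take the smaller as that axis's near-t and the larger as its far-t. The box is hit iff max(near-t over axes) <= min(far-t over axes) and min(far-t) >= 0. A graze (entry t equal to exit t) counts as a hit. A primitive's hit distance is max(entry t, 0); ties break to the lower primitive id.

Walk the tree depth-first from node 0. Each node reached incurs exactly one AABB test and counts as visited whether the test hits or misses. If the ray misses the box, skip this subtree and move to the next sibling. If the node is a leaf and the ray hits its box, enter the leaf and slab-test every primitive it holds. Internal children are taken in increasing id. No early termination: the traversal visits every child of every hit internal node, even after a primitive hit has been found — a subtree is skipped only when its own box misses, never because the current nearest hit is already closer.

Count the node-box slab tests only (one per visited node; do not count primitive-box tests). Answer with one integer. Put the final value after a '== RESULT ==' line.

Traverse from the root:
N0 x:[19,67/2] y:[-7,22] z:[28/3,64/3] -> hit [19,64/3], descend [3, 4]
  N3 x:[19,59/2] y:[-1,21] z:[53/3,64/3] -> hit [19,21], descend [6, 7]
    N6 x:[19,59/2] y:[8,21] z:[56/3,64/3] -> hit [19,21], descend [1, 5]
      N1 x:[19,20] y:[15,20] z:[56/3,19] -> hit [19,19] leaf, test {P5@t=19}
      N5 x:[22,59/2] y:[8,21] z:[19,64/3] -> miss, prune
    N7 x:[20,57/2] y:[-1,8] z:[53/3,19] -> miss, prune
  N4 x:[49/2,67/2] y:[-7,22] z:[28/3,19] -> miss, prune

Summary -> nodes [0, 3, 6, 1, 5, 7, 4]; box-tests=7; leaf-entries=1; first=P5

== RESULT ==
7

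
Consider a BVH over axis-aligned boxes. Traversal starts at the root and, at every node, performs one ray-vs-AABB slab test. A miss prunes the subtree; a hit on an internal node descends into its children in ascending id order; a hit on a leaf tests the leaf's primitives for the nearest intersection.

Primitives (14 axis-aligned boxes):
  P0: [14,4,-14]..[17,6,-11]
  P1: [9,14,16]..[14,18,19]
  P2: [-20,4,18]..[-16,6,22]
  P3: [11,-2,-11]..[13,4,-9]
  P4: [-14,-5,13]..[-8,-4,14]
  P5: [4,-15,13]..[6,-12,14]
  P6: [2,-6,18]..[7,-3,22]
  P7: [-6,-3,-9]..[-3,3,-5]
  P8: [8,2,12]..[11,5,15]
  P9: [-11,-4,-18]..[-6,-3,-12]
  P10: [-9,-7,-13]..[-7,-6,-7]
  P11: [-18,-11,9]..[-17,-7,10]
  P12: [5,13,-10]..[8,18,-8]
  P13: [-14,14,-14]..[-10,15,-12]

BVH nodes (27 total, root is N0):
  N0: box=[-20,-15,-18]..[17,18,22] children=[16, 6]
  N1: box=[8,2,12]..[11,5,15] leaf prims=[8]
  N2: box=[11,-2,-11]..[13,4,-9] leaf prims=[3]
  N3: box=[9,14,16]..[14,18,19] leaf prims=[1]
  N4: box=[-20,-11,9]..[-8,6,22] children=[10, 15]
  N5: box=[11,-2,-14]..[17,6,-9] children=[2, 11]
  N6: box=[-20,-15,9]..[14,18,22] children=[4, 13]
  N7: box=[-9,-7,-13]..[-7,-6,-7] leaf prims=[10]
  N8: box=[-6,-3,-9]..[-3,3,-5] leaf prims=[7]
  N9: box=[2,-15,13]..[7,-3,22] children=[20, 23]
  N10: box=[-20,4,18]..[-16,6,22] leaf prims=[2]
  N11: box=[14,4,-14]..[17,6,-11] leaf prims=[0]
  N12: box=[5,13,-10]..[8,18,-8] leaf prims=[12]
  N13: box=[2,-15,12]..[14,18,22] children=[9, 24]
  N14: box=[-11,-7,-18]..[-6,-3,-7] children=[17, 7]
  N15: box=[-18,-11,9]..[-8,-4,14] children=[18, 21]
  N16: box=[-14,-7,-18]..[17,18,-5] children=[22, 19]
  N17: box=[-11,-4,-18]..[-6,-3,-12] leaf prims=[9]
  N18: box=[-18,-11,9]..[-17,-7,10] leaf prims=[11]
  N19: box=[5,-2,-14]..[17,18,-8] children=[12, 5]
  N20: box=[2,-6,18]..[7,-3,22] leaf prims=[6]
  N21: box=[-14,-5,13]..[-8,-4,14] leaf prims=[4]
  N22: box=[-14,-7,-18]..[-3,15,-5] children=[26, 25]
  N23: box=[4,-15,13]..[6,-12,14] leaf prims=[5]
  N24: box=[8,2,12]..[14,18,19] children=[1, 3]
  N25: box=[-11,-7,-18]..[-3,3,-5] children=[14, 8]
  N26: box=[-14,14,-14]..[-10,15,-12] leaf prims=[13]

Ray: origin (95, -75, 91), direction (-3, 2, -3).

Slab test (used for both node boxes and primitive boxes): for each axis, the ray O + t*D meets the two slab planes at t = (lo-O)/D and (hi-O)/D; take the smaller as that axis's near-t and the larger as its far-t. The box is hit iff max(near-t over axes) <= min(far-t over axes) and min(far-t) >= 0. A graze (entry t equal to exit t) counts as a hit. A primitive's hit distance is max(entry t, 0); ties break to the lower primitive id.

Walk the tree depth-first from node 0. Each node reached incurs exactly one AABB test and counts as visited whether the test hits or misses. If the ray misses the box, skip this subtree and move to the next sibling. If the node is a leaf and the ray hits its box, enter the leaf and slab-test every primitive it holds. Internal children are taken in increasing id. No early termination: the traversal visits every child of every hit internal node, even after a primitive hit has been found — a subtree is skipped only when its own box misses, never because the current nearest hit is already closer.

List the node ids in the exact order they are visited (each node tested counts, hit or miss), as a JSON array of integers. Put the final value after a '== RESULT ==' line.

Walk:
N0 x:[26,115/3] y:[30,93/2] z:[23,109/3] -> hit [30,109/3], descend [6, 16]
  N6 x:[27,115/3] y:[30,93/2] z:[23,82/3] -> miss, prune
  N16 x:[26,109/3] y:[34,93/2] z:[32,109/3] -> hit [34,109/3], descend [19, 22]
    N19 x:[26,30] y:[73/2,93/2] z:[33,35] -> miss, prune
    N22 x:[98/3,109/3] y:[34,45] z:[32,109/3] -> hit [34,109/3], descend [25, 26]
      N25 x:[98/3,106/3] y:[34,39] z:[32,109/3] -> hit [34,106/3], descend [8, 14]
        N8 x:[98/3,101/3] y:[36,39] z:[32,100/3] -> miss, prune
        N14 x:[101/3,106/3] y:[34,36] z:[98/3,109/3] -> hit [34,106/3], descend [7, 17]
          N7 x:[34,104/3] y:[34,69/2] z:[98/3,104/3] -> hit [34,69/2] leaf, test {P10@t=34}
          N17 x:[101/3,106/3] y:[71/2,36] z:[103/3,109/3] -> miss, prune
      N26 x:[35,109/3] y:[89/2,45] z:[103/3,35] -> miss, prune

Visited [0, 6, 16, 19, 22, 25, 8, 14, 7, 17, 26]. Tests: 11 box, 1 leaf. Nearest: P10.

== RESULT ==
[0, 6, 16, 19, 22, 25, 8, 14, 7, 17, 26]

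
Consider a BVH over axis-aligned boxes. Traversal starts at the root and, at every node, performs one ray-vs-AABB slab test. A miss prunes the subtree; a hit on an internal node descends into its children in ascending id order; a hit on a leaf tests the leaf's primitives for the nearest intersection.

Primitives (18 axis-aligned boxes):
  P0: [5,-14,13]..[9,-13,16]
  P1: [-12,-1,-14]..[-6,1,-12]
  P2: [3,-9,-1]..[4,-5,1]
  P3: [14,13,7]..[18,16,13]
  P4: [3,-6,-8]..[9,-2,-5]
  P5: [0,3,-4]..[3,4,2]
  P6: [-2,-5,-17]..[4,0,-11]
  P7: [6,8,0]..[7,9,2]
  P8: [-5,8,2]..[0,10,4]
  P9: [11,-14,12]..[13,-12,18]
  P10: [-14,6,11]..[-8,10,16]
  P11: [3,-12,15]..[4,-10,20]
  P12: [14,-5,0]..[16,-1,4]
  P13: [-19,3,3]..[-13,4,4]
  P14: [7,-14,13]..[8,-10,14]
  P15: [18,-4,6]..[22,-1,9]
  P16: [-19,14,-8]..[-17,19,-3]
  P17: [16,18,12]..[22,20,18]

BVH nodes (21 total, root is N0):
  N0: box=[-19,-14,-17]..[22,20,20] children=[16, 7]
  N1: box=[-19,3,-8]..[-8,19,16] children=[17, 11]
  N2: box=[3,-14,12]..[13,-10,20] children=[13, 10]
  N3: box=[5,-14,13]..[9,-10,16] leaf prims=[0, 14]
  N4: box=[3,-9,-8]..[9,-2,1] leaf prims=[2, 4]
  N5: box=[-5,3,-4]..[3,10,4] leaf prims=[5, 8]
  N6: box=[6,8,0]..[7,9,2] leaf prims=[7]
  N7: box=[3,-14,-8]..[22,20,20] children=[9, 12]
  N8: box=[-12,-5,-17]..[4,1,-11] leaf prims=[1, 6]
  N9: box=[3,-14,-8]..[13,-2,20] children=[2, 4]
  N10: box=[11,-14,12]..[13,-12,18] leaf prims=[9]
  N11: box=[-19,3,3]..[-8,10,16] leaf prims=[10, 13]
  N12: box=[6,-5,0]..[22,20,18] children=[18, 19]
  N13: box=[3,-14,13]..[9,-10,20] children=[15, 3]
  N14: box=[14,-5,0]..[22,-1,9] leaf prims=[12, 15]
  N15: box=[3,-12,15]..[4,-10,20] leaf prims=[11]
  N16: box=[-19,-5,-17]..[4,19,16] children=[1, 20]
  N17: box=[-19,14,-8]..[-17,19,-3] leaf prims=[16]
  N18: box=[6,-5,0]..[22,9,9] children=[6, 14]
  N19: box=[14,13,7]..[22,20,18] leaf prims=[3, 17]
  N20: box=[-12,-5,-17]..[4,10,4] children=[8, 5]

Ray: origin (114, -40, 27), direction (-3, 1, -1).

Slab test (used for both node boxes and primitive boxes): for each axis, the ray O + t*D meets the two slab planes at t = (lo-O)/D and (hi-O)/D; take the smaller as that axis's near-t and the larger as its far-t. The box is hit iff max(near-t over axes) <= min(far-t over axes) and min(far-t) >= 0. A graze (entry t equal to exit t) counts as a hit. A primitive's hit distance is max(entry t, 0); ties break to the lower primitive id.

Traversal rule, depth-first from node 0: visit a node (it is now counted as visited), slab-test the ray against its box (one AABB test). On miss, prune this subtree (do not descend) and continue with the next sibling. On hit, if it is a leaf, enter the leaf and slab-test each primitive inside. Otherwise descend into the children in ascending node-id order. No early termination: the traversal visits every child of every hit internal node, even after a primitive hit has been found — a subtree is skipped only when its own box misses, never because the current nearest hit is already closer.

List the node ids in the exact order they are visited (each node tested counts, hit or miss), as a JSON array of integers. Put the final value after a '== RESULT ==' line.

Trace the traversal:
N0 x:[92/3,133/3] y:[26,60] z:[7,44] -> hit [92/3,44], descend [7, 16]
  N7 x:[92/3,37] y:[26,60] z:[7,35] -> hit [92/3,35], descend [9, 12]
    N9 x:[101/3,37] y:[26,38] z:[7,35] -> hit [101/3,35], descend [2, 4]
      N2 x:[101/3,37] y:[26,30] z:[7,15] -> miss, prune
      N4 x:[35,37] y:[31,38] z:[26,35] -> hit [35,35] leaf, test {P2(miss), P4@t=35}
    N12 x:[92/3,36] y:[35,60] z:[9,27] -> miss, prune
  N16 x:[110/3,133/3] y:[35,59] z:[11,44] -> hit [110/3,44], descend [1, 20]
    N1 x:[122/3,133/3] y:[43,59] z:[11,35] -> miss, prune
    N20 x:[110/3,42] y:[35,50] z:[23,44] -> hit [110/3,42], descend [5, 8]
      N5 x:[37,119/3] y:[43,50] z:[23,31] -> miss, prune
      N8 x:[110/3,42] y:[35,41] z:[38,44] -> hit [38,41] leaf, test {P1@t=40, P6@t=38}

Summary -> nodes [0, 7, 9, 2, 4, 12, 16, 1, 20, 5, 8]; box-tests=11; leaf-entries=2; first=P4

== RESULT ==
[0, 7, 9, 2, 4, 12, 16, 1, 20, 5, 8]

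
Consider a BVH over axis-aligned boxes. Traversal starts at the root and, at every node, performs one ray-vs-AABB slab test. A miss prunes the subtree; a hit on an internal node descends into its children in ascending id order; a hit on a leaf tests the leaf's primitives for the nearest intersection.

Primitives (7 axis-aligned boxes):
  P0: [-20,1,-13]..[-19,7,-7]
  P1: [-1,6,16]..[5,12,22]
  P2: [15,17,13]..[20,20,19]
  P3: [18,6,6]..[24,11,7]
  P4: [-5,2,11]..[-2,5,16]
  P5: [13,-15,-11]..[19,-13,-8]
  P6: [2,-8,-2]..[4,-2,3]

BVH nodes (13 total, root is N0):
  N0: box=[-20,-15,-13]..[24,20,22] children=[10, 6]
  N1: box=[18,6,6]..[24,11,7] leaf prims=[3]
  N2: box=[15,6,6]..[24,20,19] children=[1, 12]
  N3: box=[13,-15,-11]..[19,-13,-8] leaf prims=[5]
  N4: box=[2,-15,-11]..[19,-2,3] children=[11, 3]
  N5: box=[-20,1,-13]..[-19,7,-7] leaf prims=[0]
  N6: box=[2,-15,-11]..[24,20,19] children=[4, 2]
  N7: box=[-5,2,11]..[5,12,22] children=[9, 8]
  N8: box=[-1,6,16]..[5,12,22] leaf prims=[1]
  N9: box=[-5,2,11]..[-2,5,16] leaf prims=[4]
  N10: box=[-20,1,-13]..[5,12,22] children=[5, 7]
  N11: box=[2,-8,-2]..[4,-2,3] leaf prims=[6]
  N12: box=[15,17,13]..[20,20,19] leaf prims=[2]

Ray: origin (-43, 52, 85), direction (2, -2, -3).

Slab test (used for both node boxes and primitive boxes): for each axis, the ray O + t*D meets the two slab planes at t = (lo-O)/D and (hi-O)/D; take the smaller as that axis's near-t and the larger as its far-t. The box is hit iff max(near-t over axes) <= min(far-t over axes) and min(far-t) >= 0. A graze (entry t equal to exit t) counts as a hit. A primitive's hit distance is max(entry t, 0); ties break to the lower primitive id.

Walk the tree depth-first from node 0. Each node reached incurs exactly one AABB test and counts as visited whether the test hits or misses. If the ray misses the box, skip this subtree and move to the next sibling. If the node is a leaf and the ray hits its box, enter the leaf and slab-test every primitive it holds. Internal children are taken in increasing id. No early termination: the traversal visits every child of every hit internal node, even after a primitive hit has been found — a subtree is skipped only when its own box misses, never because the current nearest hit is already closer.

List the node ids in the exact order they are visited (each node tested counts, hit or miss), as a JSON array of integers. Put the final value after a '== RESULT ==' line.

Traverse from the root:
N0 x:[23/2,67/2] y:[16,67/2] z:[21,98/3] -> hit [21,98/3], descend [6, 10]
  N6 x:[45/2,67/2] y:[16,67/2] z:[22,32] -> hit [45/2,32], descend [2, 4]
    N2 x:[29,67/2] y:[16,23] z:[22,79/3] -> miss, prune
    N4 x:[45/2,31] y:[27,67/2] z:[82/3,32] -> hit [82/3,31], descend [3, 11]
      N3 x:[28,31] y:[65/2,67/2] z:[31,32] -> miss, prune
      N11 x:[45/2,47/2] y:[27,30] z:[82/3,29] -> miss, prune
  N10 x:[23/2,24] y:[20,51/2] z:[21,98/3] -> hit [21,24], descend [5, 7]
    N5 x:[23/2,12] y:[45/2,51/2] z:[92/3,98/3] -> miss, prune
    N7 x:[19,24] y:[20,25] z:[21,74/3] -> hit [21,24], descend [8, 9]
      N8 x:[21,24] y:[20,23] z:[21,23] -> hit [21,23] leaf, test {P1@t=21}
      N9 x:[19,41/2] y:[47/2,25] z:[23,74/3] -> miss, prune

Visited [0, 6, 2, 4, 3, 11, 10, 5, 7, 8, 9]. Tests: 11 box, 1 leaf. Nearest: P1.

== RESULT ==
[0, 6, 2, 4, 3, 11, 10, 5, 7, 8, 9]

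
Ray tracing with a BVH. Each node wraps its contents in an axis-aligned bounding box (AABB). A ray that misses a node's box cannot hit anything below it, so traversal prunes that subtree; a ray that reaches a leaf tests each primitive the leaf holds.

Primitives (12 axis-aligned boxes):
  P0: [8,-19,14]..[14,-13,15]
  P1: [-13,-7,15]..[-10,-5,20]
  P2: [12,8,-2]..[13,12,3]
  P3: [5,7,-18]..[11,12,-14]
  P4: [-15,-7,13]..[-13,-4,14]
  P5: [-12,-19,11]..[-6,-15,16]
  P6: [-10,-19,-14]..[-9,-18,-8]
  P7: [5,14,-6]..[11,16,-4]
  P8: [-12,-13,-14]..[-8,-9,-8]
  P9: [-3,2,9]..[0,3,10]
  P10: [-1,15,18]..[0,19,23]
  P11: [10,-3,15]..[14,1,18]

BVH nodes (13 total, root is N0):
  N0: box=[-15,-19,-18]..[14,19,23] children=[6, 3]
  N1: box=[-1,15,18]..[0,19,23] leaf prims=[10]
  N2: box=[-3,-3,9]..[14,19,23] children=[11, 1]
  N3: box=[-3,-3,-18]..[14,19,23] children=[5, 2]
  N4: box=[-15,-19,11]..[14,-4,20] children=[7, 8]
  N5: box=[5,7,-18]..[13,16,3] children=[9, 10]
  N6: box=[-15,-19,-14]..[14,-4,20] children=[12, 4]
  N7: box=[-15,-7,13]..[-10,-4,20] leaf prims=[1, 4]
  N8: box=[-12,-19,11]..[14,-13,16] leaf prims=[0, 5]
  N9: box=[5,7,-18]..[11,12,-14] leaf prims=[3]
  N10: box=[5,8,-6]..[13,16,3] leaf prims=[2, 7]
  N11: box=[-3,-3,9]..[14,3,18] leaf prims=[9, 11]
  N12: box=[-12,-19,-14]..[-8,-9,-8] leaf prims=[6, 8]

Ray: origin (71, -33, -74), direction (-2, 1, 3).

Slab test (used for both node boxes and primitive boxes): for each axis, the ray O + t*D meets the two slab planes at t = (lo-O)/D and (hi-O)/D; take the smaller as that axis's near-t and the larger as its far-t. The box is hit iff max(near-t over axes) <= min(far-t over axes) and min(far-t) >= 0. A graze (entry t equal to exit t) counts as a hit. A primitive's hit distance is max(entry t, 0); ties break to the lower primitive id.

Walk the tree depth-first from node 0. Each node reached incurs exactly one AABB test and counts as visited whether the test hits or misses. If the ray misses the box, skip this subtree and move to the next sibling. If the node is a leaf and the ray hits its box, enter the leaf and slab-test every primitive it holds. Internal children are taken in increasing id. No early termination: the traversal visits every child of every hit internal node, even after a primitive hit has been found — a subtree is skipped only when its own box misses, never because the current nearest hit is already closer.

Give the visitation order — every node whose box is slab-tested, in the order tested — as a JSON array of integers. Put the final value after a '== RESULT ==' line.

Traverse from the root:
N0 x:[57/2,43] y:[14,52] z:[56/3,97/3] -> hit [57/2,97/3], descend [3, 6]
  N3 x:[57/2,37] y:[30,52] z:[56/3,97/3] -> hit [30,97/3], descend [2, 5]
    N2 x:[57/2,37] y:[30,52] z:[83/3,97/3] -> hit [30,97/3], descend [1, 11]
      N1 x:[71/2,36] y:[48,52] z:[92/3,97/3] -> miss, prune
      N11 x:[57/2,37] y:[30,36] z:[83/3,92/3] -> hit [30,92/3] leaf, test {P9(miss), P11@t=30}
    N5 x:[29,33] y:[40,49] z:[56/3,77/3] -> miss, prune
  N6 x:[57/2,43] y:[14,29] z:[20,94/3] -> hit [57/2,29], descend [4, 12]
    N4 x:[57/2,43] y:[14,29] z:[85/3,94/3] -> hit [57/2,29], descend [7, 8]
      N7 x:[81/2,43] y:[26,29] z:[29,94/3] -> miss, prune
      N8 x:[57/2,83/2] y:[14,20] z:[85/3,30] -> miss, prune
    N12 x:[79/2,83/2] y:[14,24] z:[20,22] -> miss, prune

order=[0, 3, 2, 1, 11, 5, 6, 4, 7, 8, 12]  |boxes|=11  |leaves|=1  hit=P11

== RESULT ==
[0, 3, 2, 1, 11, 5, 6, 4, 7, 8, 12]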